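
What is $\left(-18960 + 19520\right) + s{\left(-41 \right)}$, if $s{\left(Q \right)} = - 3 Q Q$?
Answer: $-4483$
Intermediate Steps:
$s{\left(Q \right)} = - 3 Q^{2}$
$\left(-18960 + 19520\right) + s{\left(-41 \right)} = \left(-18960 + 19520\right) - 3 \left(-41\right)^{2} = 560 - 5043 = -4483$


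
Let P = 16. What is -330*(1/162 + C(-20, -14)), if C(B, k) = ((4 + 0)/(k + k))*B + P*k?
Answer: 13792295/189 ≈ 72975.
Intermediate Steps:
C(B, k) = 16*k + 2*B/k (C(B, k) = ((4 + 0)/(k + k))*B + 16*k = (4/((2*k)))*B + 16*k = (4*(1/(2*k)))*B + 16*k = (2/k)*B + 16*k = 2*B/k + 16*k = 16*k + 2*B/k)
-330*(1/162 + C(-20, -14)) = -330*(1/162 + (16*(-14) + 2*(-20)/(-14))) = -330*(1/162 + (-224 + 2*(-20)*(-1/14))) = -330*(1/162 + (-224 + 20/7)) = -330*(1/162 - 1548/7) = -330*(-250769/1134) = 13792295/189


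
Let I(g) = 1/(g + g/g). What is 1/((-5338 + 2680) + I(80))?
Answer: -81/215297 ≈ -0.00037622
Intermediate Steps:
I(g) = 1/(1 + g) (I(g) = 1/(g + 1) = 1/(1 + g))
1/((-5338 + 2680) + I(80)) = 1/((-5338 + 2680) + 1/(1 + 80)) = 1/(-2658 + 1/81) = 1/(-215297/81) = -81/215297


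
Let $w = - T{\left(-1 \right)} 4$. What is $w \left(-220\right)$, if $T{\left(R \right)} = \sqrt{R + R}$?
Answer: $880 i \sqrt{2} \approx 1244.5 i$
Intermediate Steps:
$T{\left(R \right)} = \sqrt{2} \sqrt{R}$ ($T{\left(R \right)} = \sqrt{2 R} = \sqrt{2} \sqrt{R}$)
$w = - 4 i \sqrt{2}$ ($w = - \sqrt{2} \sqrt{-1} \cdot 4 = - \sqrt{2} i 4 = - i \sqrt{2} \cdot 4 = - 4 i \sqrt{2} \approx - 5.6569 i$)
$w \left(-220\right) = - 4 i \sqrt{2} \left(-220\right) = 880 i \sqrt{2}$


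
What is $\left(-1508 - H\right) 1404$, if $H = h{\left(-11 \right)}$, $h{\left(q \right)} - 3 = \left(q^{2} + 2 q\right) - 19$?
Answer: $-2233764$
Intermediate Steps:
$h{\left(q \right)} = -16 + q^{2} + 2 q$ ($h{\left(q \right)} = 3 - \left(19 - q^{2} - 2 q\right) = 3 + \left(-19 + q^{2} + 2 q\right) = -16 + q^{2} + 2 q$)
$H = 83$ ($H = -16 + \left(-11\right)^{2} + 2 \left(-11\right) = -16 + 121 - 22 = 83$)
$\left(-1508 - H\right) 1404 = \left(-1508 - 83\right) 1404 = \left(-1591\right) 1404 = -2233764$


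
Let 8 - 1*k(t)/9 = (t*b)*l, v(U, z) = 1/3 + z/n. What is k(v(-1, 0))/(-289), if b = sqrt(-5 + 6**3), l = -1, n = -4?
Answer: -72/289 - 3*sqrt(211)/289 ≈ -0.39992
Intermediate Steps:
v(U, z) = 1/3 - z/4 (v(U, z) = 1/3 + z/(-4) = 1*(1/3) + z*(-1/4) = 1/3 - z/4)
b = sqrt(211) (b = sqrt(-5 + 216) = sqrt(211) ≈ 14.526)
k(t) = 72 + 9*t*sqrt(211) (k(t) = 72 - 9*t*sqrt(211)*(-1) = 72 - (-9)*t*sqrt(211) = 72 + 9*t*sqrt(211))
k(v(-1, 0))/(-289) = (72 + 9*(1/3 - 1/4*0)*sqrt(211))/(-289) = (72 + 9*(1/3 + 0)*sqrt(211))*(-1/289) = (72 + 9*(1/3)*sqrt(211))*(-1/289) = (72 + 3*sqrt(211))*(-1/289) = -72/289 - 3*sqrt(211)/289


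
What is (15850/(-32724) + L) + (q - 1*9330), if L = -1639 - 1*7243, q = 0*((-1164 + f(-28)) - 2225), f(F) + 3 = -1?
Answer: -297992669/16362 ≈ -18212.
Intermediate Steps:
f(F) = -4 (f(F) = -3 - 1 = -4)
q = 0 (q = 0*((-1164 - 4) - 2225) = 0*(-1168 - 2225) = 0*(-3393) = 0)
L = -8882 (L = -1639 - 7243 = -8882)
(15850/(-32724) + L) + (q - 1*9330) = (15850/(-32724) - 8882) + (0 - 1*9330) = (15850*(-1/32724) - 8882) + (0 - 9330) = (-7925/16362 - 8882) - 9330 = -145335209/16362 - 9330 = -297992669/16362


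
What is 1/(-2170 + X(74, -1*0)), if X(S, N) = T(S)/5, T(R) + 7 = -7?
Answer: -5/10864 ≈ -0.00046024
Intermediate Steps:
T(R) = -14 (T(R) = -7 - 7 = -14)
X(S, N) = -14/5
1/(-2170 + X(74, -1*0)) = 1/(-2170 - 14/5) = 1/(-10864/5) = -5/10864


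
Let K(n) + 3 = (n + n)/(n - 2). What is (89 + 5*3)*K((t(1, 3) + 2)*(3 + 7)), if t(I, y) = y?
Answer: -286/3 ≈ -95.333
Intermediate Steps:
K(n) = -3 + 2*n/(-2 + n) (K(n) = -3 + (n + n)/(n - 2) = -3 + (2*n)/(-2 + n) = -3 + 2*n/(-2 + n))
(89 + 5*3)*K((t(1, 3) + 2)*(3 + 7)) = (89 + 5*3)*((6 - (3 + 2)*(3 + 7))/(-2 + (3 + 2)*(3 + 7))) = (89 + 15)*((6 - 5*10)/(-2 + 5*10)) = 104*((6 - 1*50)/(-2 + 50)) = 104*((6 - 50)/48) = 104*((1/48)*(-44)) = 104*(-11/12) = -286/3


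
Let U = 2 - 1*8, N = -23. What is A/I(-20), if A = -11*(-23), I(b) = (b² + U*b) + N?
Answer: 253/497 ≈ 0.50905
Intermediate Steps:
U = -6 (U = 2 - 8 = -6)
I(b) = -23 + b² - 6*b (I(b) = (b² - 6*b) - 23 = -23 + b² - 6*b)
A = 253
A/I(-20) = 253/(-23 + (-20)² - 6*(-20)) = 253/(-23 + 400 + 120) = 253/497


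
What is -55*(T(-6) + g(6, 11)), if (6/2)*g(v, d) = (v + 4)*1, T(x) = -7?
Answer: 605/3 ≈ 201.67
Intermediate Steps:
g(v, d) = 4/3 + v/3 (g(v, d) = ((v + 4)*1)/3 = ((4 + v)*1)/3 = (4 + v)/3 = 4/3 + v/3)
-55*(T(-6) + g(6, 11)) = -55*(-7 + (4/3 + (⅓)*6)) = -55*(-7 + (4/3 + 2)) = -55*(-7 + 10/3) = -55*(-11/3) = 605/3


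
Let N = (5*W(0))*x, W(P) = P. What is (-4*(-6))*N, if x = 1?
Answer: 0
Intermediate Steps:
N = 0 (N = (5*0)*1 = 0*1 = 0)
(-4*(-6))*N = -4*(-6)*0 = 24*0 = 0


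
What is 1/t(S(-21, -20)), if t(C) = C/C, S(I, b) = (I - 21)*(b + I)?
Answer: 1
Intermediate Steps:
S(I, b) = (-21 + I)*(I + b)
t(C) = 1
1/t(S(-21, -20)) = 1/1 = 1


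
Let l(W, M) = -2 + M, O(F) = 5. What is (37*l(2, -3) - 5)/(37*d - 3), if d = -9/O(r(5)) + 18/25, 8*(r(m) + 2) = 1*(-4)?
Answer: 2375/537 ≈ 4.4227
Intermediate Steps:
r(m) = -5/2 (r(m) = -2 + (1*(-4))/8 = -2 + (1/8)*(-4) = -2 - 1/2 = -5/2)
d = -27/25 (d = -9/5 + 18/25 = -27/25 ≈ -1.0800)
(37*l(2, -3) - 5)/(37*d - 3) = (37*(-2 - 3) - 5)/(37*(-27/25) - 3) = (37*(-5) - 5)/(-999/25 - 3) = (-185 - 5)/(-1074/25) = -190*(-25/1074) = 2375/537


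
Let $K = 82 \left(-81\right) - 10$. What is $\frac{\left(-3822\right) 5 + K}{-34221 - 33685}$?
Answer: $\frac{12881}{33953} \approx 0.37938$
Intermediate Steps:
$K = -6652$ ($K = -6642 - 10 = -6652$)
$\frac{\left(-3822\right) 5 + K}{-34221 - 33685} = \frac{\left(-3822\right) 5 - 6652}{-34221 - 33685} = \frac{-19110 - 6652}{-67906} = \left(-25762\right) \left(- \frac{1}{67906}\right) = \frac{12881}{33953}$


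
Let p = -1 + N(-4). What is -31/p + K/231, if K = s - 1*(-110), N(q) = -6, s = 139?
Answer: 424/77 ≈ 5.5065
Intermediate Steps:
K = 249 (K = 139 - 1*(-110) = 139 + 110 = 249)
p = -7 (p = -1 - 6 = -7)
-31/p + K/231 = -31/(-7) + 249/231 = -31*(-⅐) + 249*(1/231) = 31/7 + 83/77 = 424/77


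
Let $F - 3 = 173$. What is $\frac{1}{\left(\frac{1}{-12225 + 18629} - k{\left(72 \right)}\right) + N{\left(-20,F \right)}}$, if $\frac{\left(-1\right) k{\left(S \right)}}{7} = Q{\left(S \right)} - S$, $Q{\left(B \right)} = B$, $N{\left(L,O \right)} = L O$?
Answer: $- \frac{6404}{22542079} \approx -0.00028409$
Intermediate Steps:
$F = 176$ ($F = 3 + 173 = 176$)
$k{\left(S \right)} = 0$ ($k{\left(S \right)} = - 7 \left(S - S\right) = \left(-7\right) 0 = 0$)
$\frac{1}{\left(\frac{1}{-12225 + 18629} - k{\left(72 \right)}\right) + N{\left(-20,F \right)}} = \frac{1}{\left(\frac{1}{-12225 + 18629} - 0\right) - 3520} = \frac{1}{\left(\frac{1}{6404} + 0\right) - 3520} = \frac{1}{\frac{1}{6404} - 3520} = \frac{1}{- \frac{22542079}{6404}} = - \frac{6404}{22542079}$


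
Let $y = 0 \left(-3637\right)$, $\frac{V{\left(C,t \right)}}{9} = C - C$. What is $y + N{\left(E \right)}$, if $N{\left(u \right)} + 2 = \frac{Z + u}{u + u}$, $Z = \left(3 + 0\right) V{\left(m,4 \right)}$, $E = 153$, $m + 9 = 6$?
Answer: $- \frac{3}{2} \approx -1.5$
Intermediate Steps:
$m = -3$ ($m = -9 + 6 = -3$)
$V{\left(C,t \right)} = 0$ ($V{\left(C,t \right)} = 9 \left(C - C\right) = 9 \cdot 0 = 0$)
$Z = 0$ ($Z = \left(3 + 0\right) 0 = 3 \cdot 0 = 0$)
$N{\left(u \right)} = - \frac{3}{2}$ ($N{\left(u \right)} = -2 + \frac{0 + u}{u + u} = -2 + \frac{u}{2 u} = -2 + u \frac{1}{2 u} = -2 + \frac{1}{2} = - \frac{3}{2}$)
$y = 0$
$y + N{\left(E \right)} = 0 - \frac{3}{2} = - \frac{3}{2}$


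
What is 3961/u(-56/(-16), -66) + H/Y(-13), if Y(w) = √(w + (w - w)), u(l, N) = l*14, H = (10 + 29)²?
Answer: 3961/49 - 117*I*√13 ≈ 80.837 - 421.85*I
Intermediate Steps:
H = 1521 (H = 39² = 1521)
u(l, N) = 14*l
Y(w) = √w (Y(w) = √(w + 0) = √w)
3961/u(-56/(-16), -66) + H/Y(-13) = 3961/((14*(-56/(-16)))) + 1521/(√(-13)) = 3961/((14*(-56*(-1/16)))) + 1521/((I*√13)) = 3961/((14*(7/2))) + 1521*(-I*√13/13) = 3961/49 - 117*I*√13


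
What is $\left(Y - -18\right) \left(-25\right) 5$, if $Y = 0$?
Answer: $-2250$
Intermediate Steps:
$\left(Y - -18\right) \left(-25\right) 5 = \left(0 - -18\right) \left(-25\right) 5 = \left(0 + 18\right) \left(-25\right) 5 = 18 \left(-25\right) 5 = \left(-450\right) 5 = -2250$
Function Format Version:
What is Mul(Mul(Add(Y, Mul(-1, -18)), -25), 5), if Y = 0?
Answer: -2250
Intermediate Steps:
Mul(Mul(Add(Y, Mul(-1, -18)), -25), 5) = Mul(Mul(Add(0, Mul(-1, -18)), -25), 5) = Mul(Mul(Add(0, 18), -25), 5) = Mul(Mul(18, -25), 5) = Mul(-450, 5) = -2250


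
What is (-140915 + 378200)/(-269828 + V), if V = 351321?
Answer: 237285/81493 ≈ 2.9117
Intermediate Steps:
(-140915 + 378200)/(-269828 + V) = (-140915 + 378200)/(-269828 + 351321) = 237285/81493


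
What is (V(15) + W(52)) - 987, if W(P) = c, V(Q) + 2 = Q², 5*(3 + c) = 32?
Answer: -3803/5 ≈ -760.60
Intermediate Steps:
c = 17/5 (c = -3 + (⅕)*32 = -3 + 32/5 = 17/5 ≈ 3.4000)
V(Q) = -2 + Q²
W(P) = 17/5
(V(15) + W(52)) - 987 = ((-2 + 15²) + 17/5) - 987 = ((-2 + 225) + 17/5) - 987 = (223 + 17/5) - 987 = 1132/5 - 987 = -3803/5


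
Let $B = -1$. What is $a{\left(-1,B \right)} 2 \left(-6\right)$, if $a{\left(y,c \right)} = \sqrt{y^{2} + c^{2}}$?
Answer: $- 12 \sqrt{2} \approx -16.971$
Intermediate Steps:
$a{\left(y,c \right)} = \sqrt{c^{2} + y^{2}}$
$a{\left(-1,B \right)} 2 \left(-6\right) = \sqrt{\left(-1\right)^{2} + \left(-1\right)^{2}} \cdot 2 \left(-6\right) = \sqrt{1 + 1} \cdot 2 \left(-6\right) = \sqrt{2} \cdot 2 \left(-6\right) = 2 \sqrt{2} \left(-6\right) = - 12 \sqrt{2}$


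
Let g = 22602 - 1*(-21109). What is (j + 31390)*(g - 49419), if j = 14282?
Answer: -260695776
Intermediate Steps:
g = 43711 (g = 22602 + 21109 = 43711)
(j + 31390)*(g - 49419) = (14282 + 31390)*(43711 - 49419) = 45672*(-5708) = -260695776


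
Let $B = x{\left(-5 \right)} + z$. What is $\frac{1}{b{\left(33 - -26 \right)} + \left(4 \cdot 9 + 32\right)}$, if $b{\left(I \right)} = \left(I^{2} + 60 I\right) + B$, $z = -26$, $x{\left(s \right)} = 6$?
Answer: $\frac{1}{7069} \approx 0.00014146$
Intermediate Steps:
$B = -20$ ($B = 6 - 26 = -20$)
$b{\left(I \right)} = -20 + I^{2} + 60 I$ ($b{\left(I \right)} = \left(I^{2} + 60 I\right) - 20 = -20 + I^{2} + 60 I$)
$\frac{1}{b{\left(33 - -26 \right)} + \left(4 \cdot 9 + 32\right)} = \frac{1}{\left(-20 + \left(33 - -26\right)^{2} + 60 \left(33 - -26\right)\right) + \left(4 \cdot 9 + 32\right)} = \frac{1}{\left(-20 + \left(33 + 26\right)^{2} + 60 \left(33 + 26\right)\right) + \left(36 + 32\right)} = \frac{1}{\left(-20 + 59^{2} + 60 \cdot 59\right) + 68} = \frac{1}{\left(-20 + 3481 + 3540\right) + 68} = \frac{1}{7001 + 68} = \frac{1}{7069}$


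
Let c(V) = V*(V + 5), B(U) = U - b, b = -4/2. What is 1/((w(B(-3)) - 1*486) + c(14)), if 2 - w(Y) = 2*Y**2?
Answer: -1/220 ≈ -0.0045455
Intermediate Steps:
b = -2 (b = -4*1/2 = -2)
B(U) = 2 + U (B(U) = U - 1*(-2) = U + 2 = 2 + U)
w(Y) = 2 - 2*Y**2
c(V) = V*(5 + V)
1/((w(B(-3)) - 1*486) + c(14)) = 1/(((2 - 2*(2 - 3)**2) - 1*486) + 14*(5 + 14)) = 1/(((2 - 2*(-1)**2) - 486) + 14*19) = 1/(((2 - 2*1) - 486) + 266) = 1/(((2 - 2) - 486) + 266) = 1/((0 - 486) + 266) = 1/(-486 + 266) = 1/(-220) = -1/220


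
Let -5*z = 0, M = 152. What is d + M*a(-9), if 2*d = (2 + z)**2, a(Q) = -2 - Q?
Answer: 1066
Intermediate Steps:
z = 0 (z = -1/5*0 = 0)
d = 2 (d = (2 + 0)**2/2 = (1/2)*2**2 = (1/2)*4 = 2)
d + M*a(-9) = 2 + 152*(-2 - 1*(-9)) = 2 + 152*(-2 + 9) = 2 + 152*7 = 2 + 1064 = 1066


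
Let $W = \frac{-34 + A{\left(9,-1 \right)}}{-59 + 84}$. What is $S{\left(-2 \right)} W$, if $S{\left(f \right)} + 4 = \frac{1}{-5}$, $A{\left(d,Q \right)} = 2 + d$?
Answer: $\frac{483}{125} \approx 3.864$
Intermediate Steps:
$S{\left(f \right)} = - \frac{21}{5}$ ($S{\left(f \right)} = -4 + \frac{1}{-5} = -4 - \frac{1}{5} = - \frac{21}{5}$)
$W = - \frac{23}{25}$ ($W = \frac{-34 + \left(2 + 9\right)}{-59 + 84} = \frac{-34 + 11}{25} = \left(-23\right) \frac{1}{25} = - \frac{23}{25} \approx -0.92$)
$S{\left(-2 \right)} W = \left(- \frac{21}{5}\right) \left(- \frac{23}{25}\right) = \frac{483}{125}$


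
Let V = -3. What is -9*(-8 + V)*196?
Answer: 19404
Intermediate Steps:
-9*(-8 + V)*196 = -9*(-8 - 3)*196 = -9*(-11)*196 = 99*196 = 19404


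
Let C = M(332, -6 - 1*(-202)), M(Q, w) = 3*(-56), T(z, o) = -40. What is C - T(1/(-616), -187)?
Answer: -128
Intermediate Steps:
M(Q, w) = -168
C = -168
C - T(1/(-616), -187) = -168 - 1*(-40) = -168 + 40 = -128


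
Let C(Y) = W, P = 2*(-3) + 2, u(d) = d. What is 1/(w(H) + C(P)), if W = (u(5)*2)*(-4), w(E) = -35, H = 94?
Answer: -1/75 ≈ -0.013333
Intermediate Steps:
P = -4 (P = -6 + 2 = -4)
W = -40 (W = (5*2)*(-4) = 10*(-4) = -40)
C(Y) = -40
1/(w(H) + C(P)) = 1/(-35 - 40) = 1/(-75) = -1/75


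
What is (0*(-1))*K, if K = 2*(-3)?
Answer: 0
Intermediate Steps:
K = -6
(0*(-1))*K = (0*(-1))*(-6) = 0*(-6) = 0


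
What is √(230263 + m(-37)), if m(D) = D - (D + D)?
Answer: 70*√47 ≈ 479.90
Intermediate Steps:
m(D) = -D (m(D) = D - 2*D = -D)
√(230263 + m(-37)) = √(230263 - 1*(-37)) = √(230263 + 37) = √230300 = 70*√47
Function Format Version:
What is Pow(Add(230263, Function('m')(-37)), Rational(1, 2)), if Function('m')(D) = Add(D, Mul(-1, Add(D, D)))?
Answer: Mul(70, Pow(47, Rational(1, 2))) ≈ 479.90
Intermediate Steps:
Function('m')(D) = Mul(-1, D) (Function('m')(D) = Add(D, Mul(-1, Mul(2, D))) = Add(D, Mul(-2, D)) = Mul(-1, D))
Pow(Add(230263, Function('m')(-37)), Rational(1, 2)) = Pow(Add(230263, Mul(-1, -37)), Rational(1, 2)) = Pow(Add(230263, 37), Rational(1, 2)) = Pow(230300, Rational(1, 2)) = Mul(70, Pow(47, Rational(1, 2)))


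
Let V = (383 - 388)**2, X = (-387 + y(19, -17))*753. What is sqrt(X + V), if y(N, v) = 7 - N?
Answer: I*sqrt(300422) ≈ 548.11*I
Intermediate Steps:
X = -300447 (X = (-387 + (7 - 1*19))*753 = (-387 + (7 - 19))*753 = (-387 - 12)*753 = -399*753 = -300447)
V = 25 (V = (-5)**2 = 25)
sqrt(X + V) = sqrt(-300447 + 25) = sqrt(-300422) = I*sqrt(300422)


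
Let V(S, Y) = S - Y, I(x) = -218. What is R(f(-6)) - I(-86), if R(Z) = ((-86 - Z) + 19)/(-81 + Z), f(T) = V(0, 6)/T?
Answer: 4377/20 ≈ 218.85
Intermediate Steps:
f(T) = -6/T (f(T) = (0 - 1*6)/T = (0 - 6)/T = -6/T)
R(Z) = (-67 - Z)/(-81 + Z)
R(f(-6)) - I(-86) = (-67 - (-6)/(-6))/(-81 - 6/(-6)) - 1*(-218) = (-67 - (-6)*(-1)/6)/(-81 - 6*(-⅙)) + 218 = (-67 - 1*1)/(-81 + 1) + 218 = (-67 - 1)/(-80) + 218 = -1/80*(-68) + 218 = 17/20 + 218 = 4377/20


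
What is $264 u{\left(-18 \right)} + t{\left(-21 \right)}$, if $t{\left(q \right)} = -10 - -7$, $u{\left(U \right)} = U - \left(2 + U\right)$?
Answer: $-531$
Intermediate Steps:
$u{\left(U \right)} = -2$ ($u{\left(U \right)} = U - \left(2 + U\right) = -2$)
$t{\left(q \right)} = -3$ ($t{\left(q \right)} = -10 + 7 = -3$)
$264 u{\left(-18 \right)} + t{\left(-21 \right)} = 264 \left(-2\right) - 3 = -528 - 3 = -531$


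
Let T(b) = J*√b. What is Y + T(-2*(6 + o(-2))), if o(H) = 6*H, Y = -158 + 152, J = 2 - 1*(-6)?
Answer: -6 + 16*√3 ≈ 21.713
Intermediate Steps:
J = 8 (J = 2 + 6 = 8)
Y = -6
T(b) = 8*√b
Y + T(-2*(6 + o(-2))) = -6 + 8*√(-2*(6 + 6*(-2))) = -6 + 8*√(-2*(6 - 12)) = -6 + 8*√(-2*(-6)) = -6 + 8*√12 = -6 + 8*(2*√3) = -6 + 16*√3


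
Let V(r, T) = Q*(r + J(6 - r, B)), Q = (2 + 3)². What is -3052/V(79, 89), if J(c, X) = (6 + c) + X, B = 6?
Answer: -1526/225 ≈ -6.7822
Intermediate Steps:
J(c, X) = 6 + X + c
Q = 25 (Q = 5² = 25)
V(r, T) = 450 (V(r, T) = 25*(r + (6 + 6 + (6 - r))) = 25*(r + (18 - r)) = 25*18 = 450)
-3052/V(79, 89) = -3052/450 = -3052*1/450 = -1526/225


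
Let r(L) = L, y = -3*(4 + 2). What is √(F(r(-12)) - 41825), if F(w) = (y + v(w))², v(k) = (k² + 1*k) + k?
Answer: I*√31421 ≈ 177.26*I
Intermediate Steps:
y = -18 (y = -3*6 = -18)
v(k) = k² + 2*k (v(k) = (k² + k) + k = (k + k²) + k = k² + 2*k)
F(w) = (-18 + w*(2 + w))²
√(F(r(-12)) - 41825) = √((-18 - 12*(2 - 12))² - 41825) = √((-18 - 12*(-10))² - 41825) = √((-18 + 120)² - 41825) = √(102² - 41825) = √(10404 - 41825) = √(-31421) = I*√31421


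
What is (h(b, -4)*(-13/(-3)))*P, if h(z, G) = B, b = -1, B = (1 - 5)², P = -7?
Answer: -1456/3 ≈ -485.33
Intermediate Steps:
B = 16 (B = (-4)² = 16)
h(z, G) = 16
(h(b, -4)*(-13/(-3)))*P = (16*(-13/(-3)))*(-7) = (16*(-13*(-⅓)))*(-7) = (16*(13/3))*(-7) = (208/3)*(-7) = -1456/3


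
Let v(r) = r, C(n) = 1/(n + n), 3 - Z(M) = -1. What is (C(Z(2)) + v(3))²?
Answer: 625/64 ≈ 9.7656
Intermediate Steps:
Z(M) = 4 (Z(M) = 3 - 1*(-1) = 3 + 1 = 4)
C(n) = 1/(2*n)
(C(Z(2)) + v(3))² = ((½)/4 + 3)² = ((½)*(¼) + 3)² = (⅛ + 3)² = (25/8)² = 625/64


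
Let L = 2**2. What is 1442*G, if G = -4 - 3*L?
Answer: -23072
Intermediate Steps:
L = 4
G = -16 (G = -4 - 3*4 = -4 - 12 = -16)
1442*G = 1442*(-16) = -23072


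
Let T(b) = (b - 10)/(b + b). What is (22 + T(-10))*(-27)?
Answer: -621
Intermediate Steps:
T(b) = (-10 + b)/(2*b) (T(b) = (-10 + b)/((2*b)) = (-10 + b)*(1/(2*b)) = (-10 + b)/(2*b))
(22 + T(-10))*(-27) = (22 + (½)*(-10 - 10)/(-10))*(-27) = (22 + (½)*(-⅒)*(-20))*(-27) = (22 + 1)*(-27) = 23*(-27) = -621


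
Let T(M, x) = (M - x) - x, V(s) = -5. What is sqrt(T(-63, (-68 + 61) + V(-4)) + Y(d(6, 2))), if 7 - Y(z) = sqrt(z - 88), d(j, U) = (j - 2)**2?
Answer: sqrt(-32 - 6*I*sqrt(2)) ≈ 0.7436 - 5.7055*I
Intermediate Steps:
T(M, x) = M - 2*x
d(j, U) = (-2 + j)**2
Y(z) = 7 - sqrt(-88 + z) (Y(z) = 7 - sqrt(z - 88) = 7 - sqrt(-88 + z))
sqrt(T(-63, (-68 + 61) + V(-4)) + Y(d(6, 2))) = sqrt((-63 - 2*((-68 + 61) - 5)) + (7 - sqrt(-88 + (-2 + 6)**2))) = sqrt((-63 - 2*(-7 - 5)) + (7 - sqrt(-88 + 4**2))) = sqrt((-63 - 2*(-12)) + (7 - sqrt(-88 + 16))) = sqrt((-63 + 24) + (7 - sqrt(-72))) = sqrt(-39 + (7 - 6*I*sqrt(2))) = sqrt(-32 - 6*I*sqrt(2))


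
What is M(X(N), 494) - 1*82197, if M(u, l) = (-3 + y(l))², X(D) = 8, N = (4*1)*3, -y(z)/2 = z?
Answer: 899884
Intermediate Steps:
y(z) = -2*z
N = 12 (N = 4*3 = 12)
M(u, l) = (-3 - 2*l)²
M(X(N), 494) - 1*82197 = (3 + 2*494)² - 1*82197 = (3 + 988)² - 82197 = 991² - 82197 = 982081 - 82197 = 899884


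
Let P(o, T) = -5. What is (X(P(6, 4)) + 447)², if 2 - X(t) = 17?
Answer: 186624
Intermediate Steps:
X(t) = -15 (X(t) = 2 - 1*17 = 2 - 17 = -15)
(X(P(6, 4)) + 447)² = (-15 + 447)² = 432² = 186624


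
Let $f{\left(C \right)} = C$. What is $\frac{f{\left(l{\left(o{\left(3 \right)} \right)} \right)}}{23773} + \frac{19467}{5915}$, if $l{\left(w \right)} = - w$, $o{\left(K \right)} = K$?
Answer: $\frac{66110178}{20088185} \approx 3.291$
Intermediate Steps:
$\frac{f{\left(l{\left(o{\left(3 \right)} \right)} \right)}}{23773} + \frac{19467}{5915} = \frac{\left(-1\right) 3}{23773} + \frac{19467}{5915} = \left(-3\right) \frac{1}{23773} + 19467 \cdot \frac{1}{5915} = - \frac{3}{23773} + \frac{2781}{845} = \frac{66110178}{20088185}$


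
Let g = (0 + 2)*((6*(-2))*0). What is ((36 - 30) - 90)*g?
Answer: 0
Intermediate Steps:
g = 0 (g = 2*(-12*0) = 2*0 = 0)
((36 - 30) - 90)*g = ((36 - 30) - 90)*0 = (6 - 90)*0 = -84*0 = 0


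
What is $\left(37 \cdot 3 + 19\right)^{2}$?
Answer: $16900$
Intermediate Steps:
$\left(37 \cdot 3 + 19\right)^{2} = \left(111 + 19\right)^{2} = 130^{2} = 16900$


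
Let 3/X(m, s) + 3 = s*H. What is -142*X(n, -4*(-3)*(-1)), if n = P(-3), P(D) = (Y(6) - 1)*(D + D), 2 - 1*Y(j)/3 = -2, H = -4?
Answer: -142/15 ≈ -9.4667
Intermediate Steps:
Y(j) = 12 (Y(j) = 6 - 3*(-2) = 6 + 6 = 12)
P(D) = 22*D (P(D) = (12 - 1)*(D + D) = 11*(2*D) = 22*D)
n = -66 (n = 22*(-3) = -66)
X(m, s) = 3/(-3 - 4*s) (X(m, s) = 3/(-3 + s*(-4)) = 3/(-3 - 4*s))
-142*X(n, -4*(-3)*(-1)) = -(-426)/(3 + 4*(-4*(-3)*(-1))) = -(-426)/(3 + 4*(12*(-1))) = -(-426)/(3 + 4*(-12)) = -(-426)/(3 - 48) = -(-426)/(-45) = -(-426)*(-1)/45 = -142*1/15 = -142/15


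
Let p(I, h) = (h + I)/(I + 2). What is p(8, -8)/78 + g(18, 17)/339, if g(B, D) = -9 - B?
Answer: -9/113 ≈ -0.079646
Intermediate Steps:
p(I, h) = (I + h)/(2 + I)
p(8, -8)/78 + g(18, 17)/339 = ((8 - 8)/(2 + 8))/78 + (-9 - 1*18)/339 = (0/10)*(1/78) + (-9 - 18)*(1/339) = ((⅒)*0)*(1/78) - 27*1/339 = 0*(1/78) - 9/113 = 0 - 9/113 = -9/113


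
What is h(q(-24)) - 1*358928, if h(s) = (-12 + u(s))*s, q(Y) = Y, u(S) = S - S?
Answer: -358640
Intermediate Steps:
u(S) = 0
h(s) = -12*s (h(s) = (-12 + 0)*s = -12*s)
h(q(-24)) - 1*358928 = -12*(-24) - 1*358928 = 288 - 358928 = -358640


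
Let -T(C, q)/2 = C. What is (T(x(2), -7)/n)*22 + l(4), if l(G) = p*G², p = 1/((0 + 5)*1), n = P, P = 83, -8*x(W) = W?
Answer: 1383/415 ≈ 3.3325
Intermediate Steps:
x(W) = -W/8
T(C, q) = -2*C
n = 83
p = ⅕ (p = 1/(5*1) = 1/5 = ⅕ ≈ 0.20000)
l(G) = G²/5
(T(x(2), -7)/n)*22 + l(4) = (-(-1)*2/4/83)*22 + (⅕)*4² = (-2*(-¼)*(1/83))*22 + (⅕)*16 = ((½)*(1/83))*22 + 16/5 = (1/166)*22 + 16/5 = 11/83 + 16/5 = 1383/415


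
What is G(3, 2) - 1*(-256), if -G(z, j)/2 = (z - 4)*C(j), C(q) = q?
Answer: 260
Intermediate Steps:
G(z, j) = -2*j*(-4 + z) (G(z, j) = -2*(z - 4)*j = -2*(-4 + z)*j = -2*j*(-4 + z))
G(3, 2) - 1*(-256) = 2*2*(4 - 1*3) - 1*(-256) = 2*2*(4 - 3) + 256 = 2*2*1 + 256 = 4 + 256 = 260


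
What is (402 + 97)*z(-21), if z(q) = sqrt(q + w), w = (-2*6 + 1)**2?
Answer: 4990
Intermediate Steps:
w = 121 (w = (-12 + 1)**2 = (-11)**2 = 121)
z(q) = sqrt(121 + q) (z(q) = sqrt(q + 121) = sqrt(121 + q))
(402 + 97)*z(-21) = (402 + 97)*sqrt(121 - 21) = 499*sqrt(100) = 499*10 = 4990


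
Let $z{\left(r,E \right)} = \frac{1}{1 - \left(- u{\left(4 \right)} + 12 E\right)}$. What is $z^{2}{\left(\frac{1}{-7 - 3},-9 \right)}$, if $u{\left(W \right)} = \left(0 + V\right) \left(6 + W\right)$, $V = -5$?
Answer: $\frac{1}{3481} \approx 0.00028727$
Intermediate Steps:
$u{\left(W \right)} = -30 - 5 W$ ($u{\left(W \right)} = \left(0 - 5\right) \left(6 + W\right) = - 5 \left(6 + W\right) = -30 - 5 W$)
$z{\left(r,E \right)} = \frac{1}{-49 - 12 E}$ ($z{\left(r,E \right)} = \frac{1}{1 - \left(50 + 12 E\right)} = \frac{1}{-49 - 12 E}$)
$z^{2}{\left(\frac{1}{-7 - 3},-9 \right)} = \left(- \frac{1}{49 + 12 \left(-9\right)}\right)^{2} = \left(- \frac{1}{49 - 108}\right)^{2} = \left(- \frac{1}{-59}\right)^{2} = \left(\left(-1\right) \left(- \frac{1}{59}\right)\right)^{2} = \left(\frac{1}{59}\right)^{2} = \frac{1}{3481}$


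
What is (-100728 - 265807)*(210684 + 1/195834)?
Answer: -15122900720656495/195834 ≈ -7.7223e+10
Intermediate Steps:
(-100728 - 265807)*(210684 + 1/195834) = -366535*(210684 + 1/195834) = -366535*41259090457/195834 = -15122900720656495/195834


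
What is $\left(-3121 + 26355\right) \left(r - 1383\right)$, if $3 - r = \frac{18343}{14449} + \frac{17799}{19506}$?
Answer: $- \frac{1508495346401631}{46973699} \approx -3.2114 \cdot 10^{7}$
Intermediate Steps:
$r = \frac{76850091}{93947398}$ ($r = 3 - \left(\frac{18343}{14449} + \frac{17799}{19506}\right) = 3 - \left(18343 \cdot \frac{1}{14449} + 17799 \cdot \frac{1}{19506}\right) = 3 - \left(\frac{18343}{14449} + \frac{5933}{6502}\right) = 3 - \frac{204992103}{93947398} = \frac{76850091}{93947398} \approx 0.81801$)
$\left(-3121 + 26355\right) \left(r - 1383\right) = \left(-3121 + 26355\right) \left(\frac{76850091}{93947398} - 1383\right) = 23234 \left(- \frac{129852401343}{93947398}\right) = - \frac{1508495346401631}{46973699}$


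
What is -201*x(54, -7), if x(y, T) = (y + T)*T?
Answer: 66129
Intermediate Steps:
x(y, T) = T*(T + y) (x(y, T) = (T + y)*T = T*(T + y))
-201*x(54, -7) = -(-1407)*(-7 + 54) = -(-1407)*47 = -201*(-329) = 66129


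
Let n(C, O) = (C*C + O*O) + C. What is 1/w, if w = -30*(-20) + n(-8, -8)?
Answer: 1/720 ≈ 0.0013889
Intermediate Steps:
n(C, O) = C + C**2 + O**2 (n(C, O) = (C**2 + O**2) + C = C + C**2 + O**2)
w = 720 (w = -30*(-20) + (-8 + (-8)**2 + (-8)**2) = 600 + (-8 + 64 + 64) = 600 + 120 = 720)
1/w = 1/720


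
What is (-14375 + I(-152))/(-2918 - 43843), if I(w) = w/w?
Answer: 14374/46761 ≈ 0.30739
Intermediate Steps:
I(w) = 1
(-14375 + I(-152))/(-2918 - 43843) = (-14375 + 1)/(-2918 - 43843) = -14374/(-46761) = -14374*(-1/46761) = 14374/46761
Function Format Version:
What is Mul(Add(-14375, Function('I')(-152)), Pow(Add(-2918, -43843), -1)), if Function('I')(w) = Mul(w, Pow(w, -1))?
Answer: Rational(14374, 46761) ≈ 0.30739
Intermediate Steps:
Function('I')(w) = 1
Mul(Add(-14375, Function('I')(-152)), Pow(Add(-2918, -43843), -1)) = Mul(Add(-14375, 1), Pow(Add(-2918, -43843), -1)) = Mul(-14374, Pow(-46761, -1)) = Mul(-14374, Rational(-1, 46761)) = Rational(14374, 46761)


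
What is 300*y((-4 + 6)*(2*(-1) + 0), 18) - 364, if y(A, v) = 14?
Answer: 3836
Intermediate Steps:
300*y((-4 + 6)*(2*(-1) + 0), 18) - 364 = 300*14 - 364 = 4200 - 364 = 3836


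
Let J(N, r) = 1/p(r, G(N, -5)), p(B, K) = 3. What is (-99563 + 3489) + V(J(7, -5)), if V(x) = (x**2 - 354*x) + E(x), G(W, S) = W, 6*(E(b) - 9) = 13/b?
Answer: -1731175/18 ≈ -96176.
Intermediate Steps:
E(b) = 9 + 13/(6*b) (E(b) = 9 + (13/b)/6 = 9 + 13/(6*b))
J(N, r) = 1/3
V(x) = 9 + x**2 - 354*x + 13/(6*x) (V(x) = (x**2 - 354*x) + (9 + 13/(6*x)) = 9 + x**2 - 354*x + 13/(6*x))
(-99563 + 3489) + V(J(7, -5)) = (-99563 + 3489) + (9 + (1/3)**2 - 354*1/3 + 13/(6*(1/3))) = -96074 + (9 + 1/9 - 118 + (13/6)*3) = -96074 + (9 + 1/9 - 118 + 13/2) = -96074 - 1843/18 = -1731175/18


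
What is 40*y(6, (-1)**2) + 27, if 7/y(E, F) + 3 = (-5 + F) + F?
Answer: -59/3 ≈ -19.667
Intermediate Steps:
y(E, F) = 7/(-8 + 2*F) (y(E, F) = 7/(-3 + ((-5 + F) + F)) = 7/(-3 + (-5 + 2*F)) = 7/(-8 + 2*F))
40*y(6, (-1)**2) + 27 = 40*(7/(2*(-4 + (-1)**2))) + 27 = 40*(7/(2*(-4 + 1))) + 27 = 40*((7/2)/(-3)) + 27 = 40*((7/2)*(-1/3)) + 27 = 40*(-7/6) + 27 = -140/3 + 27 = -59/3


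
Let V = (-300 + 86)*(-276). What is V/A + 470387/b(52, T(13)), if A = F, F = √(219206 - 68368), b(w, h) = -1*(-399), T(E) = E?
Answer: 470387/399 + 29532*√150838/75419 ≈ 1331.0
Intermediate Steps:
b(w, h) = 399
V = 59064 (V = -214*(-276) = 59064)
F = √150838 ≈ 388.38
A = √150838 ≈ 388.38
V/A + 470387/b(52, T(13)) = 59064/(√150838) + 470387/399 = 59064*(√150838/150838) + 470387*(1/399) = 29532*√150838/75419 + 470387/399 = 470387/399 + 29532*√150838/75419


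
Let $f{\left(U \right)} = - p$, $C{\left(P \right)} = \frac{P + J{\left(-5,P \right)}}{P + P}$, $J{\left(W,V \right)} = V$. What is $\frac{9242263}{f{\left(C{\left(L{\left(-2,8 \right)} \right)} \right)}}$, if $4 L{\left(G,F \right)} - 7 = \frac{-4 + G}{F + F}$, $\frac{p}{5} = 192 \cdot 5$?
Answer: $- \frac{9242263}{4800} \approx -1925.5$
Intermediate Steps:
$p = 4800$ ($p = 5 \cdot 192 \cdot 5 = 5 \cdot 960 = 4800$)
$L{\left(G,F \right)} = \frac{7}{4} + \frac{-4 + G}{8 F}$ ($L{\left(G,F \right)} = \frac{7}{4} + \frac{\left(-4 + G\right) \frac{1}{F + F}}{4} = \frac{7}{4} + \frac{\left(-4 + G\right) \frac{1}{2 F}}{4} = \frac{7}{4} + \frac{\frac{1}{2} \frac{1}{F} \left(-4 + G\right)}{4} = \frac{7}{4} + \frac{-4 + G}{8 F}$)
$C{\left(P \right)} = 1$ ($C{\left(P \right)} = \frac{P + P}{P + P} = \frac{2 P}{2 P} = 2 P \frac{1}{2 P} = 1$)
$f{\left(U \right)} = -4800$ ($f{\left(U \right)} = \left(-1\right) 4800 = -4800$)
$\frac{9242263}{f{\left(C{\left(L{\left(-2,8 \right)} \right)} \right)}} = \frac{9242263}{-4800} = 9242263 \left(- \frac{1}{4800}\right) = - \frac{9242263}{4800}$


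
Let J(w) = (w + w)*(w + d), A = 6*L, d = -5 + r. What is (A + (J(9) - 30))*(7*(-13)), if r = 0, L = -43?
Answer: 19656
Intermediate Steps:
d = -5 (d = -5 + 0 = -5)
A = -258 (A = 6*(-43) = -258)
J(w) = 2*w*(-5 + w) (J(w) = (w + w)*(w - 5) = (2*w)*(-5 + w) = 2*w*(-5 + w))
(A + (J(9) - 30))*(7*(-13)) = (-258 + (2*9*(-5 + 9) - 30))*(7*(-13)) = (-258 + (2*9*4 - 30))*(-91) = (-258 + (72 - 30))*(-91) = (-258 + 42)*(-91) = -216*(-91) = 19656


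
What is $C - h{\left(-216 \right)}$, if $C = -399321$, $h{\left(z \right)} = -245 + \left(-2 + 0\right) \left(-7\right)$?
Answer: $-399090$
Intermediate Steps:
$h{\left(z \right)} = -231$ ($h{\left(z \right)} = -245 - -14 = -245 + 14 = -231$)
$C - h{\left(-216 \right)} = -399321 - -231 = -399321 + 231 = -399090$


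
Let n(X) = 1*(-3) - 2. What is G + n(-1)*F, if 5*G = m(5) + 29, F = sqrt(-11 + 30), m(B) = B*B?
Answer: 54/5 - 5*sqrt(19) ≈ -10.994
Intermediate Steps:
m(B) = B**2
n(X) = -5 (n(X) = -3 - 2 = -5)
F = sqrt(19) ≈ 4.3589
G = 54/5 (G = (5**2 + 29)/5 = (25 + 29)/5 = (1/5)*54 = 54/5 ≈ 10.800)
G + n(-1)*F = 54/5 - 5*sqrt(19)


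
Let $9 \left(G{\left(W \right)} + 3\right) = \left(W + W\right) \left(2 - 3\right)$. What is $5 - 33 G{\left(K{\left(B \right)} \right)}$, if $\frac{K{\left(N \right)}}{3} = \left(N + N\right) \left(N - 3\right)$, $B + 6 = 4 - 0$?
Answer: $544$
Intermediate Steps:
$B = -2$ ($B = -6 + \left(4 - 0\right) = -6 + \left(4 + 0\right) = -6 + 4 = -2$)
$K{\left(N \right)} = 6 N \left(-3 + N\right)$ ($K{\left(N \right)} = 3 \left(N + N\right) \left(N - 3\right) = 3 \cdot 2 N \left(-3 + N\right) = 6 N \left(-3 + N\right)$)
$G{\left(W \right)} = -3 - \frac{2 W}{9}$ ($G{\left(W \right)} = -3 + \frac{\left(W + W\right) \left(2 - 3\right)}{9} = -3 + \frac{2 W \left(-1\right)}{9} = -3 + \frac{\left(-2\right) W}{9} = -3 - \frac{2 W}{9}$)
$5 - 33 G{\left(K{\left(B \right)} \right)} = 5 - 33 \left(-3 - \frac{2 \cdot 6 \left(-2\right) \left(-3 - 2\right)}{9}\right) = 5 - 33 \left(-3 - \frac{2 \cdot 6 \left(-2\right) \left(-5\right)}{9}\right) = 5 - 33 \left(-3 - \frac{40}{3}\right) = 5 - -539 = 5 + 539 = 544$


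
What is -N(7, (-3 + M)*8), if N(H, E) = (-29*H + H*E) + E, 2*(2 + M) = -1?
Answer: 555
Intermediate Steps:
M = -5/2 (M = -2 + (½)*(-1) = -2 - ½ = -5/2 ≈ -2.5000)
N(H, E) = E - 29*H + E*H (N(H, E) = (-29*H + E*H) + E = E - 29*H + E*H)
-N(7, (-3 + M)*8) = -((-3 - 5/2)*8 - 29*7 + ((-3 - 5/2)*8)*7) = -(-11/2*8 - 203 - 11/2*8*7) = -(-44 - 203 - 44*7) = -(-44 - 203 - 308) = -1*(-555) = 555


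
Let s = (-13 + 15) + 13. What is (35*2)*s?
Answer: 1050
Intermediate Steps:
s = 15 (s = 2 + 13 = 15)
(35*2)*s = (35*2)*15 = 70*15 = 1050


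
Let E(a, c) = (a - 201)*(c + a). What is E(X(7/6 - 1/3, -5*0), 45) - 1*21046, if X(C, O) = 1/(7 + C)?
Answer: -66514975/2209 ≈ -30111.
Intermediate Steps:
E(a, c) = (-201 + a)*(a + c)
E(X(7/6 - 1/3, -5*0), 45) - 1*21046 = ((1/(7 + (7/6 - 1/3)))² - 201/(7 + (7/6 - 1/3)) - 201*45 + 45/(7 + (7/6 - 1/3))) - 1*21046 = ((1/(7 + (7*(⅙) - 1*⅓)))² - 201/(7 + (7*(⅙) - 1*⅓)) - 9045 + 45/(7 + (7*(⅙) - 1*⅓))) - 21046 = ((1/(7 + (7/6 - ⅓)))² - 201/(7 + (7/6 - ⅓)) - 9045 + 45/(7 + (7/6 - ⅓))) - 21046 = ((1/(7 + ⅚))² - 201/(7 + ⅚) - 9045 + 45/(7 + ⅚)) - 21046 = ((1/(47/6))² - 201/47/6 - 9045 + 45/(47/6)) - 21046 = ((6/47)² - 201*6/47 - 9045 + (6/47)*45) - 21046 = (36/2209 - 1206/47 - 9045 + 270/47) - 21046 = -20024361/2209 - 21046 = -66514975/2209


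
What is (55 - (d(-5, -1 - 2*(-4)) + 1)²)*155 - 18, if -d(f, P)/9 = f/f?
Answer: -1413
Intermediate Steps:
d(f, P) = -9 (d(f, P) = -9*f/f = -9*1 = -9)
(55 - (d(-5, -1 - 2*(-4)) + 1)²)*155 - 18 = (55 - (-9 + 1)²)*155 - 18 = (55 - 1*(-8)²)*155 - 18 = (55 - 1*64)*155 - 18 = (55 - 64)*155 - 18 = -9*155 - 18 = -1395 - 18 = -1413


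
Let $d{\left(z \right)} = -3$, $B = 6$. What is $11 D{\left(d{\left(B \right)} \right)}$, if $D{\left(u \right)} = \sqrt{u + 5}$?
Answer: $11 \sqrt{2} \approx 15.556$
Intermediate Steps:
$D{\left(u \right)} = \sqrt{5 + u}$
$11 D{\left(d{\left(B \right)} \right)} = 11 \sqrt{5 - 3} = 11 \sqrt{2}$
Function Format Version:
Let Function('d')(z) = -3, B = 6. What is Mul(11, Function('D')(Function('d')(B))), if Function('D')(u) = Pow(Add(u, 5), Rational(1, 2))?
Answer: Mul(11, Pow(2, Rational(1, 2))) ≈ 15.556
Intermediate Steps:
Function('D')(u) = Pow(Add(5, u), Rational(1, 2))
Mul(11, Function('D')(Function('d')(B))) = Mul(11, Pow(Add(5, -3), Rational(1, 2))) = Mul(11, Pow(2, Rational(1, 2)))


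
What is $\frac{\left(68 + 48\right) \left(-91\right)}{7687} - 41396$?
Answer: $- \frac{318221608}{7687} \approx -41397.0$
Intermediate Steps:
$\frac{\left(68 + 48\right) \left(-91\right)}{7687} - 41396 = 116 \left(-91\right) \frac{1}{7687} - 41396 = \left(-10556\right) \frac{1}{7687} - 41396 = - \frac{10556}{7687} - 41396 = - \frac{318221608}{7687}$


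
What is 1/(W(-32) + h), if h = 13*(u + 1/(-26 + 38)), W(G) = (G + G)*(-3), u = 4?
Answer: 12/2941 ≈ 0.0040802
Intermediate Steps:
W(G) = -6*G (W(G) = (2*G)*(-3) = -6*G)
h = 637/12 (h = 13*(4 + 1/(-26 + 38)) = 13*(4 + 1/12) = 13*(49/12) = 637/12 ≈ 53.083)
1/(W(-32) + h) = 1/(-6*(-32) + 637/12) = 1/(192 + 637/12) = 1/(2941/12) = 12/2941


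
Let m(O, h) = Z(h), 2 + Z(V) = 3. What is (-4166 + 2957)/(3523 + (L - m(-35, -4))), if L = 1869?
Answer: -403/1797 ≈ -0.22426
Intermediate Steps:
Z(V) = 1 (Z(V) = -2 + 3 = 1)
m(O, h) = 1
(-4166 + 2957)/(3523 + (L - m(-35, -4))) = (-4166 + 2957)/(3523 + (1869 - 1*1)) = -1209/(3523 + (1869 - 1)) = -1209/(3523 + 1868) = -1209/5391 = -1209*1/5391 = -403/1797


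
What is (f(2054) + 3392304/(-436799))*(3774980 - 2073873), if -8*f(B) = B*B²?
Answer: -804867888808482963247/436799 ≈ -1.8427e+15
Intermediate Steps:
f(B) = -B³/8 (f(B) = -B*B²/8 = -B³/8)
(f(2054) + 3392304/(-436799))*(3774980 - 2073873) = (-⅛*2054³ + 3392304/(-436799))*(3774980 - 2073873) = (-⅛*8665653464 + 3392304*(-1/436799))*1701107 = (-1083206683 - 3392304/436799)*1701107 = -473143599320021/436799*1701107 = -804867888808482963247/436799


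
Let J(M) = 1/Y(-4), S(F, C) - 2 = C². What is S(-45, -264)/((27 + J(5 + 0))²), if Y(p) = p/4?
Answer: 34849/338 ≈ 103.10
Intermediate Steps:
Y(p) = p/4 (Y(p) = p*(¼) = p/4)
S(F, C) = 2 + C²
J(M) = -1 (J(M) = 1/((¼)*(-4)) = 1/(-1) = -1)
S(-45, -264)/((27 + J(5 + 0))²) = (2 + (-264)²)/((27 - 1)²) = (2 + 69696)/(26²) = 69698/676 = 69698*(1/676) = 34849/338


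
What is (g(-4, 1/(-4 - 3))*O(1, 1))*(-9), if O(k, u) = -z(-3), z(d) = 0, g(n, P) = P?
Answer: 0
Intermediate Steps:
O(k, u) = 0 (O(k, u) = -1*0 = 0)
(g(-4, 1/(-4 - 3))*O(1, 1))*(-9) = (0/(-4 - 3))*(-9) = (0/(-7))*(-9) = -1/7*0*(-9) = 0*(-9) = 0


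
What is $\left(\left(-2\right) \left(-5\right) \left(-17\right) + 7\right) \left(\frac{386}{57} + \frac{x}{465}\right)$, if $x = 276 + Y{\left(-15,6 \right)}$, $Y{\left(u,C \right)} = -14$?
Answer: $- \frac{10563704}{8835} \approx -1195.7$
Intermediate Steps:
$x = 262$ ($x = 276 - 14 = 262$)
$\left(\left(-2\right) \left(-5\right) \left(-17\right) + 7\right) \left(\frac{386}{57} + \frac{x}{465}\right) = \left(\left(-2\right) \left(-5\right) \left(-17\right) + 7\right) \left(\frac{386}{57} + \frac{262}{465}\right) = \left(10 \left(-17\right) + 7\right) \left(386 \cdot \frac{1}{57} + 262 \cdot \frac{1}{465}\right) = \left(-170 + 7\right) \left(\frac{386}{57} + \frac{262}{465}\right) = \left(-163\right) \frac{64808}{8835} = - \frac{10563704}{8835}$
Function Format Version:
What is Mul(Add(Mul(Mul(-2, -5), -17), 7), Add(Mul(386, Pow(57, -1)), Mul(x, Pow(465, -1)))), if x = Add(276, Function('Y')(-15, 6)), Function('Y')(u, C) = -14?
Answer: Rational(-10563704, 8835) ≈ -1195.7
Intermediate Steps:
x = 262 (x = Add(276, -14) = 262)
Mul(Add(Mul(Mul(-2, -5), -17), 7), Add(Mul(386, Pow(57, -1)), Mul(x, Pow(465, -1)))) = Mul(Add(Mul(Mul(-2, -5), -17), 7), Add(Mul(386, Pow(57, -1)), Mul(262, Pow(465, -1)))) = Mul(Add(Mul(10, -17), 7), Add(Mul(386, Rational(1, 57)), Mul(262, Rational(1, 465)))) = Mul(Add(-170, 7), Add(Rational(386, 57), Rational(262, 465))) = Mul(-163, Rational(64808, 8835)) = Rational(-10563704, 8835)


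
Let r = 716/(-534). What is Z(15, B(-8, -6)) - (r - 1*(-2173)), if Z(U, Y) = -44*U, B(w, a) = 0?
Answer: -756053/267 ≈ -2831.7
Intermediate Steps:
r = -358/267 (r = 716*(-1/534) = -358/267 ≈ -1.3408)
Z(15, B(-8, -6)) - (r - 1*(-2173)) = -44*15 - (-358/267 - 1*(-2173)) = -660 - (-358/267 + 2173) = -660 - 1*579833/267 = -660 - 579833/267 = -756053/267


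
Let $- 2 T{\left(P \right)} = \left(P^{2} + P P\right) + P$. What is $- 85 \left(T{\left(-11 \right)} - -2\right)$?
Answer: $\frac{19295}{2} \approx 9647.5$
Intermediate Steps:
$T{\left(P \right)} = - P^{2} - \frac{P}{2}$ ($T{\left(P \right)} = - \frac{\left(P^{2} + P P\right) + P}{2} = - \frac{\left(P^{2} + P^{2}\right) + P}{2} = - \frac{2 P^{2} + P}{2} = - \frac{P + 2 P^{2}}{2} = - P^{2} - \frac{P}{2}$)
$- 85 \left(T{\left(-11 \right)} - -2\right) = - 85 \left(\left(-1\right) \left(-11\right) \left(\frac{1}{2} - 11\right) - -2\right) = - 85 \left(\left(-1\right) \left(-11\right) \left(- \frac{21}{2}\right) + \left(-3 + 5\right)\right) = - 85 \left(- \frac{231}{2} + 2\right) = \left(-85\right) \left(- \frac{227}{2}\right) = \frac{19295}{2}$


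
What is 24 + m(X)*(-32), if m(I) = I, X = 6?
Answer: -168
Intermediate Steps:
24 + m(X)*(-32) = 24 + 6*(-32) = 24 - 192 = -168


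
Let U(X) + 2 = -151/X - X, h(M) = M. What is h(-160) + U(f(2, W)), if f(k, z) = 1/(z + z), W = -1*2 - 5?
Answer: 27329/14 ≈ 1952.1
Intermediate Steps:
W = -7 (W = -2 - 5 = -7)
f(k, z) = 1/(2*z)
U(X) = -2 - X - 151/X (U(X) = -2 + (-151/X - X) = -2 + (-X - 151/X) = -2 - X - 151/X)
h(-160) + U(f(2, W)) = -160 + (-2 - 1/(2*(-7)) - 151/((1/2)/(-7))) = -160 + (-2 - (-1)/(2*7) - 151/((1/2)*(-1/7))) = -160 + (-2 - 1*(-1/14) - 151/(-1/14)) = -160 + (-2 + 1/14 - 151*(-14)) = -160 + (-2 + 1/14 + 2114) = -160 + 29569/14 = 27329/14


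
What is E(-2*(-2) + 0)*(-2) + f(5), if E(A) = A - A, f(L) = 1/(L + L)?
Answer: ⅒ ≈ 0.10000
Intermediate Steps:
f(L) = 1/(2*L)
E(A) = 0
E(-2*(-2) + 0)*(-2) + f(5) = 0*(-2) + (½)/5 = 0 + (½)*(⅕) = 0 + ⅒ = ⅒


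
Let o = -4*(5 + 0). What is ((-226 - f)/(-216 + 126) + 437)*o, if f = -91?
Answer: -8770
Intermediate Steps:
o = -20 (o = -4*5 = -20)
((-226 - f)/(-216 + 126) + 437)*o = ((-226 - 1*(-91))/(-216 + 126) + 437)*(-20) = ((-226 + 91)/(-90) + 437)*(-20) = (-135*(-1/90) + 437)*(-20) = (3/2 + 437)*(-20) = (877/2)*(-20) = -8770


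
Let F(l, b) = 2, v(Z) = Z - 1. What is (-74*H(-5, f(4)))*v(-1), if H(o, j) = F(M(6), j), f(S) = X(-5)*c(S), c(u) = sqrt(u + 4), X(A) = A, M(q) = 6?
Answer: 296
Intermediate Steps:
c(u) = sqrt(4 + u)
v(Z) = -1 + Z
f(S) = -5*sqrt(4 + S)
H(o, j) = 2
(-74*H(-5, f(4)))*v(-1) = (-74*2)*(-1 - 1) = -148*(-2) = 296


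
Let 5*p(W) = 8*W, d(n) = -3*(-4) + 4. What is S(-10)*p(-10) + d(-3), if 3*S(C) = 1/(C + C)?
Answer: 244/15 ≈ 16.267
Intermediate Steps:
d(n) = 16 (d(n) = 12 + 4 = 16)
p(W) = 8*W/5 (p(W) = (8*W)/5 = 8*W/5)
S(C) = 1/(6*C) (S(C) = 1/(3*(C + C)) = 1/(3*((2*C))) = (1/(2*C))/3 = 1/(6*C))
S(-10)*p(-10) + d(-3) = ((⅙)/(-10))*((8/5)*(-10)) + 16 = ((⅙)*(-⅒))*(-16) + 16 = -1/60*(-16) + 16 = 4/15 + 16 = 244/15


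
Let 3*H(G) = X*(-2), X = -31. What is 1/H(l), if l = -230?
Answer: 3/62 ≈ 0.048387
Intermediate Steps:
H(G) = 62/3 (H(G) = (-31*(-2))/3 = (⅓)*62 = 62/3)
1/H(l) = 1/(62/3) = 3/62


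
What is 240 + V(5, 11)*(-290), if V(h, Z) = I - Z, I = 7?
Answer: 1400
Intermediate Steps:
V(h, Z) = 7 - Z
240 + V(5, 11)*(-290) = 240 + (7 - 1*11)*(-290) = 240 + (7 - 11)*(-290) = 240 - 4*(-290) = 240 + 1160 = 1400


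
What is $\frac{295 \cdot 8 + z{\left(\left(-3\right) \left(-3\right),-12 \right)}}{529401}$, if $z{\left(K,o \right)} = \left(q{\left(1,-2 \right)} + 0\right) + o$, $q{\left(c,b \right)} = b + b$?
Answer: $\frac{2344}{529401} \approx 0.0044276$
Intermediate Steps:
$q{\left(c,b \right)} = 2 b$
$z{\left(K,o \right)} = -4 + o$ ($z{\left(K,o \right)} = \left(2 \left(-2\right) + 0\right) + o = \left(-4 + 0\right) + o = -4 + o$)
$\frac{295 \cdot 8 + z{\left(\left(-3\right) \left(-3\right),-12 \right)}}{529401} = \frac{295 \cdot 8 - 16}{529401} = \left(2360 - 16\right) \frac{1}{529401} = 2344 \cdot \frac{1}{529401} = \frac{2344}{529401}$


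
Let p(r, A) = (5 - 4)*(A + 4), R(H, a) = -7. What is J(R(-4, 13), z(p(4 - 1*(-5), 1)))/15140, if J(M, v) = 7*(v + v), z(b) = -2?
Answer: -7/3785 ≈ -0.0018494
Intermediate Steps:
p(r, A) = 4 + A (p(r, A) = 1*(4 + A) = 4 + A)
J(M, v) = 14*v (J(M, v) = 7*(2*v) = 14*v)
J(R(-4, 13), z(p(4 - 1*(-5), 1)))/15140 = (14*(-2))/15140 = -28*1/15140 = -7/3785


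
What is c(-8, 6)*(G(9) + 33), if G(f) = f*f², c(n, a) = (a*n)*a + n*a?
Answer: -256032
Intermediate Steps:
c(n, a) = a*n + n*a² (c(n, a) = n*a² + a*n = a*n + n*a²)
G(f) = f³
c(-8, 6)*(G(9) + 33) = (6*(-8)*(1 + 6))*(9³ + 33) = (6*(-8)*7)*(729 + 33) = -336*762 = -256032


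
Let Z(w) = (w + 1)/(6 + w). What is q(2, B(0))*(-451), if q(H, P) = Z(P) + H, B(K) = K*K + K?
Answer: -5863/6 ≈ -977.17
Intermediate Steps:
Z(w) = (1 + w)/(6 + w)
B(K) = K + K**2 (B(K) = K**2 + K = K + K**2)
q(H, P) = H + (1 + P)/(6 + P) (q(H, P) = (1 + P)/(6 + P) + H = H + (1 + P)/(6 + P))
q(2, B(0))*(-451) = ((1 + 0*(1 + 0) + 2*(6 + 0*(1 + 0)))/(6 + 0*(1 + 0)))*(-451) = ((1 + 0*1 + 2*(6 + 0*1))/(6 + 0*1))*(-451) = ((1 + 0 + 2*(6 + 0))/(6 + 0))*(-451) = ((1 + 0 + 2*6)/6)*(-451) = ((1 + 0 + 12)/6)*(-451) = ((1/6)*13)*(-451) = (13/6)*(-451) = -5863/6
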